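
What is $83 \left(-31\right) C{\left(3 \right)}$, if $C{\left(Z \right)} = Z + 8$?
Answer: $-28303$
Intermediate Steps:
$C{\left(Z \right)} = 8 + Z$
$83 \left(-31\right) C{\left(3 \right)} = 83 \left(-31\right) \left(8 + 3\right) = \left(-2573\right) 11 = -28303$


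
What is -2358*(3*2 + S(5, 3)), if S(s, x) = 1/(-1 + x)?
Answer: -15327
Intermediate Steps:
-2358*(3*2 + S(5, 3)) = -2358*(3*2 + 1/(-1 + 3)) = -2358*(6 + 1/2) = -2358*(6 + ½) = -2358*13/2 = -15327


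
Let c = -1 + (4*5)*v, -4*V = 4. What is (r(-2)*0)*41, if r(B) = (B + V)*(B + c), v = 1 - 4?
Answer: 0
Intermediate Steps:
v = -3
V = -1 (V = -¼*4 = -1)
c = -61 (c = -1 + (4*5)*(-3) = -1 + 20*(-3) = -1 - 60 = -61)
r(B) = (-1 + B)*(-61 + B) (r(B) = (B - 1)*(B - 61) = (-1 + B)*(-61 + B))
(r(-2)*0)*41 = ((61 + (-2)² - 62*(-2))*0)*41 = ((61 + 4 + 124)*0)*41 = (189*0)*41 = 0*41 = 0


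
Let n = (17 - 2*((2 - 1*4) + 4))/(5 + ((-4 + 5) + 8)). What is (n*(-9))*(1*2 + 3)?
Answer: -585/14 ≈ -41.786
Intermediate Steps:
n = 13/14 (n = (17 - 2*((2 - 4) + 4))/(5 + (1 + 8)) = (17 - 2*(-2 + 4))/(5 + 9) = (17 - 2*2)/14 = (17 - 4)*(1/14) = 13*(1/14) = 13/14 ≈ 0.92857)
(n*(-9))*(1*2 + 3) = ((13/14)*(-9))*(1*2 + 3) = -117*(2 + 3)/14 = -117/14*5 = -585/14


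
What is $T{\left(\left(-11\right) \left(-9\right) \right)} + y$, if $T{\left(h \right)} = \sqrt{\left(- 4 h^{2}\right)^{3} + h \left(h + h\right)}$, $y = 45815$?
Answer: $45815 + 99 i \sqrt{6147814462} \approx 45815.0 + 7.7624 \cdot 10^{6} i$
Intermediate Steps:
$T{\left(h \right)} = \sqrt{- 64 h^{6} + 2 h^{2}}$ ($T{\left(h \right)} = \sqrt{- 64 h^{6} + h 2 h} = \sqrt{- 64 h^{6} + 2 h^{2}}$)
$T{\left(\left(-11\right) \left(-9\right) \right)} + y = \sqrt{2} \sqrt{\left(\left(-11\right) \left(-9\right)\right)^{2} - 32 \left(\left(-11\right) \left(-9\right)\right)^{6}} + 45815 = \sqrt{2} \sqrt{99^{2} - 32 \cdot 99^{6}} + 45815 = \sqrt{2} \sqrt{9801 - 30127364780832} + 45815 = \sqrt{2} \sqrt{-30127364771031} + 45815 = \sqrt{2} \cdot 99 i \sqrt{3073907231} + 45815 = 99 i \sqrt{6147814462} + 45815 = 45815 + 99 i \sqrt{6147814462}$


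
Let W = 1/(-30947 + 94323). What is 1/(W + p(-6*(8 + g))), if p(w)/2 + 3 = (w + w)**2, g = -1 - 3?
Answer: 63376/291656353 ≈ 0.00021730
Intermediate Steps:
g = -4
p(w) = -6 + 8*w**2 (p(w) = -6 + 2*(w + w)**2 = -6 + 2*(2*w)**2 = -6 + 2*(4*w**2) = -6 + 8*w**2)
W = 1/63376 ≈ 1.5779e-5
1/(W + p(-6*(8 + g))) = 1/(1/63376 + (-6 + 8*(-6*(8 - 4))**2)) = 1/(1/63376 + (-6 + 8*(-6*4)**2)) = 1/(1/63376 + (-6 + 8*(-24)**2)) = 1/(1/63376 + (-6 + 8*576)) = 1/(1/63376 + (-6 + 4608)) = 1/(1/63376 + 4602) = 1/(291656353/63376) = 63376/291656353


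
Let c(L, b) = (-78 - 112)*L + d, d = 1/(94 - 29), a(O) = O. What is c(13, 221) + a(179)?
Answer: -148914/65 ≈ -2291.0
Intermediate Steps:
d = 1/65 ≈ 0.015385
c(L, b) = 1/65 - 190*L (c(L, b) = (-78 - 112)*L + 1/65 = -190*L + 1/65 = 1/65 - 190*L)
c(13, 221) + a(179) = (1/65 - 190*13) + 179 = (1/65 - 2470) + 179 = -160549/65 + 179 = -148914/65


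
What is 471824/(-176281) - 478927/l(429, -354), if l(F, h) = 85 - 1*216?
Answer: 84363921543/23092811 ≈ 3653.3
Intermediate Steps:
l(F, h) = -131 (l(F, h) = 85 - 216 = -131)
471824/(-176281) - 478927/l(429, -354) = 471824/(-176281) - 478927/(-131) = 471824*(-1/176281) - 478927*(-1/131) = -471824/176281 + 478927/131 = 84363921543/23092811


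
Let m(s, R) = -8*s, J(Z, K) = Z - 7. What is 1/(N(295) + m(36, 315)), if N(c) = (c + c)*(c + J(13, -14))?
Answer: 1/177302 ≈ 5.6401e-6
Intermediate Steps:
J(Z, K) = -7 + Z
N(c) = 2*c*(6 + c) (N(c) = (c + c)*(c + (-7 + 13)) = (2*c)*(c + 6) = (2*c)*(6 + c) = 2*c*(6 + c))
1/(N(295) + m(36, 315)) = 1/(2*295*(6 + 295) - 8*36) = 1/(2*295*301 - 288) = 1/(177590 - 288) = 1/177302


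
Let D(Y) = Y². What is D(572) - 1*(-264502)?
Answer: 591686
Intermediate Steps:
D(572) - 1*(-264502) = 572² - 1*(-264502) = 327184 + 264502 = 591686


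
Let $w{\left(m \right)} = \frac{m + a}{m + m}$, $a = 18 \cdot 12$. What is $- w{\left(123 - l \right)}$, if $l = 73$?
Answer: $- \frac{133}{50} \approx -2.66$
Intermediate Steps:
$a = 216$
$w{\left(m \right)} = \frac{216 + m}{2 m}$ ($w{\left(m \right)} = \frac{m + 216}{m + m} = \frac{216 + m}{2 m}$)
$- w{\left(123 - l \right)} = - \frac{216 + \left(123 - 73\right)}{2 \left(123 - 73\right)} = - \frac{216 + 50}{2 \cdot 50} = - \frac{266}{2 \cdot 50} = \left(-1\right) \frac{133}{50} = - \frac{133}{50}$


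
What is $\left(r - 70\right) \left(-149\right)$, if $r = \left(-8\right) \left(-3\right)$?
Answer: $6854$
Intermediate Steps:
$r = 24$
$\left(r - 70\right) \left(-149\right) = \left(24 - 70\right) \left(-149\right) = \left(-46\right) \left(-149\right) = 6854$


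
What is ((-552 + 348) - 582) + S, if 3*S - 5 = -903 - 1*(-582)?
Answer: -2674/3 ≈ -891.33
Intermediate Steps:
S = -316/3 (S = 5/3 + (-903 - 1*(-582))/3 = 5/3 + (-903 + 582)/3 = 5/3 + (⅓)*(-321) = 5/3 - 107 = -316/3 ≈ -105.33)
((-552 + 348) - 582) + S = ((-552 + 348) - 582) - 316/3 = (-204 - 582) - 316/3 = -786 - 316/3 = -2674/3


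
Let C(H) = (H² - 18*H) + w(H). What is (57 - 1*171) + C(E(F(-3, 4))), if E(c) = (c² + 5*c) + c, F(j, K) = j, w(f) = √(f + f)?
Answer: 129 + 3*I*√2 ≈ 129.0 + 4.2426*I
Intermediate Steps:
w(f) = √2*√f (w(f) = √(2*f) = √2*√f)
E(c) = c² + 6*c
C(H) = H² - 18*H + √2*√H (C(H) = (H² - 18*H) + √2*√H = H² - 18*H + √2*√H)
(57 - 1*171) + C(E(F(-3, 4))) = (57 - 1*171) + ((-3*(6 - 3))² - (-54)*(6 - 3) + √2*√(-3*(6 - 3))) = (57 - 171) + ((-3*3)² - (-54)*3 + √2*√(-3*3)) = -114 + ((-9)² - 18*(-9) + √2*√(-9)) = -114 + (81 + 162 + √2*(3*I)) = -114 + (81 + 162 + 3*I*√2) = -114 + (243 + 3*I*√2) = 129 + 3*I*√2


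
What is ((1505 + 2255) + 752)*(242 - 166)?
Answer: 342912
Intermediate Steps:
((1505 + 2255) + 752)*(242 - 166) = (3760 + 752)*76 = 4512*76 = 342912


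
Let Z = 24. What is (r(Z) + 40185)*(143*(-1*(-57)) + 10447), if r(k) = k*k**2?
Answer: 1004459382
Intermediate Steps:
r(k) = k**3
(r(Z) + 40185)*(143*(-1*(-57)) + 10447) = (24**3 + 40185)*(143*(-1*(-57)) + 10447) = (13824 + 40185)*(143*57 + 10447) = 54009*(8151 + 10447) = 54009*18598 = 1004459382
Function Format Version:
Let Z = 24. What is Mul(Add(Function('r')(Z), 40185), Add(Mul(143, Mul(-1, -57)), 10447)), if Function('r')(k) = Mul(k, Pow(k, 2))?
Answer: 1004459382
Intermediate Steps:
Function('r')(k) = Pow(k, 3)
Mul(Add(Function('r')(Z), 40185), Add(Mul(143, Mul(-1, -57)), 10447)) = Mul(Add(Pow(24, 3), 40185), Add(Mul(143, Mul(-1, -57)), 10447)) = Mul(Add(13824, 40185), Add(Mul(143, 57), 10447)) = Mul(54009, Add(8151, 10447)) = Mul(54009, 18598) = 1004459382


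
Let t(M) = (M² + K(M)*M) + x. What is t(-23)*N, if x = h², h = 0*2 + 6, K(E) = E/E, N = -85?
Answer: -46070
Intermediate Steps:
K(E) = 1
h = 6 (h = 0 + 6 = 6)
x = 36 (x = 6² = 36)
t(M) = 36 + M + M² (t(M) = (M² + 1*M) + 36 = (M² + M) + 36 = (M + M²) + 36 = 36 + M + M²)
t(-23)*N = (36 - 23 + (-23)²)*(-85) = (36 - 23 + 529)*(-85) = 542*(-85) = -46070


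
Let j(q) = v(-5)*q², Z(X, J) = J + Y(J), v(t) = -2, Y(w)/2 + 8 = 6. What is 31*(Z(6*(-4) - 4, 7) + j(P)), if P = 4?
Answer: -899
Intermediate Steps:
Y(w) = -4 (Y(w) = -16 + 2*6 = -16 + 12 = -4)
Z(X, J) = -4 + J (Z(X, J) = J - 4 = -4 + J)
j(q) = -2*q²
31*(Z(6*(-4) - 4, 7) + j(P)) = 31*((-4 + 7) - 2*4²) = 31*(3 - 2*16) = 31*(3 - 32) = 31*(-29) = -899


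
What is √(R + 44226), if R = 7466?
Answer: 2*√12923 ≈ 227.36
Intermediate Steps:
√(R + 44226) = √(7466 + 44226) = √51692 = 2*√12923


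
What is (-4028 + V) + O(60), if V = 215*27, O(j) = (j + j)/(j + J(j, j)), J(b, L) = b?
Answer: 1778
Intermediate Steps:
O(j) = 1 (O(j) = (j + j)/(j + j) = (2*j)/((2*j)) = (2*j)*(1/(2*j)) = 1)
V = 5805
(-4028 + V) + O(60) = (-4028 + 5805) + 1 = 1777 + 1 = 1778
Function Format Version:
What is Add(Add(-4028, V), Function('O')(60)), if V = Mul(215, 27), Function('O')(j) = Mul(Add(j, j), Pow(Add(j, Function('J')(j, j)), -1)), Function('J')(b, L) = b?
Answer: 1778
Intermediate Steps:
Function('O')(j) = 1 (Function('O')(j) = Mul(Add(j, j), Pow(Add(j, j), -1)) = Mul(Mul(2, j), Pow(Mul(2, j), -1)) = Mul(Mul(2, j), Mul(Rational(1, 2), Pow(j, -1))) = 1)
V = 5805
Add(Add(-4028, V), Function('O')(60)) = Add(Add(-4028, 5805), 1) = Add(1777, 1) = 1778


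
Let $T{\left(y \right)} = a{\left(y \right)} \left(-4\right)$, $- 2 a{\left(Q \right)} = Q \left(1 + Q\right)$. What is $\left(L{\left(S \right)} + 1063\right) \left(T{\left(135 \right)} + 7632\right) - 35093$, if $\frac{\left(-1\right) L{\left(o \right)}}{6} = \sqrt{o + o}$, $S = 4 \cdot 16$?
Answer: $47111083 - 2128896 \sqrt{2} \approx 4.41 \cdot 10^{7}$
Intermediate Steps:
$a{\left(Q \right)} = - \frac{Q \left(1 + Q\right)}{2}$
$S = 64$
$T{\left(y \right)} = 2 y \left(1 + y\right)$ ($T{\left(y \right)} = - \frac{y \left(1 + y\right)}{2} \left(-4\right) = 2 y \left(1 + y\right)$)
$L{\left(o \right)} = - 6 \sqrt{2} \sqrt{o}$ ($L{\left(o \right)} = - 6 \sqrt{o + o} = - 6 \sqrt{2 o} = - 6 \sqrt{2} \sqrt{o}$)
$\left(L{\left(S \right)} + 1063\right) \left(T{\left(135 \right)} + 7632\right) - 35093 = \left(- 6 \sqrt{2} \sqrt{64} + 1063\right) \left(2 \cdot 135 \left(1 + 135\right) + 7632\right) - 35093 = \left(\left(-6\right) \sqrt{2} \cdot 8 + 1063\right) \left(2 \cdot 135 \cdot 136 + 7632\right) - 35093 = \left(- 48 \sqrt{2} + 1063\right) \left(36720 + 7632\right) - 35093 = \left(1063 - 48 \sqrt{2}\right) 44352 - 35093 = \left(47146176 - 2128896 \sqrt{2}\right) - 35093 = 47111083 - 2128896 \sqrt{2}$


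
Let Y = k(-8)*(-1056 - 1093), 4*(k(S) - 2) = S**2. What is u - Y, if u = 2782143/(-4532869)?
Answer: 175337656515/4532869 ≈ 38681.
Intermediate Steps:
k(S) = 2 + S**2/4
Y = -38682 (Y = (2 + (1/4)*(-8)**2)*(-1056 - 1093) = (2 + (1/4)*64)*(-2149) = (2 + 16)*(-2149) = 18*(-2149) = -38682)
u = -2782143/4532869 (u = 2782143*(-1/4532869) = -2782143/4532869 ≈ -0.61377)
u - Y = -2782143/4532869 - 1*(-38682) = -2782143/4532869 + 38682 = 175337656515/4532869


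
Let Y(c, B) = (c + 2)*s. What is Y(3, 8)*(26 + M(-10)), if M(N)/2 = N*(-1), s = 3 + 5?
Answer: 1840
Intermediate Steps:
s = 8
Y(c, B) = 16 + 8*c (Y(c, B) = (c + 2)*8 = (2 + c)*8 = 16 + 8*c)
M(N) = -2*N (M(N) = 2*(N*(-1)) = 2*(-N) = -2*N)
Y(3, 8)*(26 + M(-10)) = (16 + 8*3)*(26 - 2*(-10)) = (16 + 24)*(26 + 20) = 40*46 = 1840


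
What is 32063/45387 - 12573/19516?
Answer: 1343677/21604212 ≈ 0.062195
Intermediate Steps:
32063/45387 - 12573/19516 = 1343677/21604212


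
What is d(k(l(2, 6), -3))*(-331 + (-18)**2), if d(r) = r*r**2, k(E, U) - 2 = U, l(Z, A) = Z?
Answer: 7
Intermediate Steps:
k(E, U) = 2 + U
d(r) = r**3
d(k(l(2, 6), -3))*(-331 + (-18)**2) = (2 - 3)**3*(-331 + (-18)**2) = (-1)**3*(-331 + 324) = -1*(-7) = 7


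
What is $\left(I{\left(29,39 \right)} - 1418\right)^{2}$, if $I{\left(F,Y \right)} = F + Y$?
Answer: $1822500$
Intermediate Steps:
$\left(I{\left(29,39 \right)} - 1418\right)^{2} = \left(\left(29 + 39\right) - 1418\right)^{2} = \left(68 - 1418\right)^{2} = \left(-1350\right)^{2} = 1822500$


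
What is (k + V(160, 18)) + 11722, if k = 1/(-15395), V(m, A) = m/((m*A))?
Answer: 3248298797/277110 ≈ 11722.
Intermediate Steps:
V(m, A) = 1/A (V(m, A) = m/((A*m)) = m*(1/(A*m)) = 1/A)
k = -1/15395 ≈ -6.4956e-5
(k + V(160, 18)) + 11722 = (-1/15395 + 1/18) + 11722 = 15377/277110 + 11722 = 3248298797/277110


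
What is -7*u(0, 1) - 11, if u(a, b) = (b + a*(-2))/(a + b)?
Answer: -18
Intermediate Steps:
u(a, b) = (b - 2*a)/(a + b)
-7*u(0, 1) - 11 = -7*(1 - 2*0)/(0 + 1) - 11 = -7*(1 + 0)/1 - 11 = -7 - 11 = -18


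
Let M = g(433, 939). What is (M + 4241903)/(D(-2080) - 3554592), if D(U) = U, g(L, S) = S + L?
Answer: -4243275/3556672 ≈ -1.1930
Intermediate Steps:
g(L, S) = L + S
M = 1372 (M = 433 + 939 = 1372)
(M + 4241903)/(D(-2080) - 3554592) = (1372 + 4241903)/(-2080 - 3554592) = 4243275/(-3556672) = 4243275*(-1/3556672) = -4243275/3556672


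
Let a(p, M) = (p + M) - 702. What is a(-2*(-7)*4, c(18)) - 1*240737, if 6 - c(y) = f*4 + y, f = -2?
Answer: -241387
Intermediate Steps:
c(y) = 14 - y (c(y) = 6 - (-2*4 + y) = 6 - (-8 + y) = 6 + (8 - y) = 14 - y)
a(p, M) = -702 + M + p (a(p, M) = (M + p) - 702 = -702 + M + p)
a(-2*(-7)*4, c(18)) - 1*240737 = (-702 + (14 - 1*18) - 2*(-7)*4) - 1*240737 = (-702 + (14 - 18) + 14*4) - 240737 = (-702 - 4 + 56) - 240737 = -650 - 240737 = -241387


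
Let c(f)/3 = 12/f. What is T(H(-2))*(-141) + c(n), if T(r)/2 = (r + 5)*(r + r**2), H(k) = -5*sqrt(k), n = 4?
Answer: 84609 - 63450*I*sqrt(2) ≈ 84609.0 - 89732.0*I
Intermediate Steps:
c(f) = 36/f (c(f) = 3*(12/f) = 36/f)
T(r) = 2*(5 + r)*(r + r**2) (T(r) = 2*((r + 5)*(r + r**2)) = 2*((5 + r)*(r + r**2)) = 2*(5 + r)*(r + r**2))
T(H(-2))*(-141) + c(n) = (2*(-5*I*sqrt(2))*(5 + (-5*I*sqrt(2))**2 + 6*(-5*I*sqrt(2))))*(-141) + 36/4 = (2*(-5*I*sqrt(2))*(5 + (-5*I*sqrt(2))**2 + 6*(-5*I*sqrt(2))))*(-141) + 36*(1/4) = (2*(-5*I*sqrt(2))*(5 + (-5*I*sqrt(2))**2 + 6*(-5*I*sqrt(2))))*(-141) + 9 = (2*(-5*I*sqrt(2))*(5 - 50 - 30*I*sqrt(2)))*(-141) + 9 = (2*(-5*I*sqrt(2))*(-45 - 30*I*sqrt(2)))*(-141) + 9 = -10*I*sqrt(2)*(-45 - 30*I*sqrt(2))*(-141) + 9 = 1410*I*sqrt(2)*(-45 - 30*I*sqrt(2)) + 9 = 9 + 1410*I*sqrt(2)*(-45 - 30*I*sqrt(2))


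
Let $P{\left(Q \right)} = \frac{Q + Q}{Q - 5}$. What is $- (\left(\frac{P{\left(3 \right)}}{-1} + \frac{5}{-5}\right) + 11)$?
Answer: $-13$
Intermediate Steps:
$P{\left(Q \right)} = \frac{2 Q}{-5 + Q}$
$- (\left(\frac{P{\left(3 \right)}}{-1} + \frac{5}{-5}\right) + 11) = - (\left(\frac{2 \cdot 3 \frac{1}{-5 + 3}}{-1} + \frac{5}{-5}\right) + 11) = - (\left(2 \cdot 3 \frac{1}{-2} \left(-1\right) + 5 \left(- \frac{1}{5}\right)\right) + 11) = - (\left(2 \cdot 3 \left(- \frac{1}{2}\right) \left(-1\right) - 1\right) + 11) = - (\left(\left(-3\right) \left(-1\right) - 1\right) + 11) = - (\left(3 - 1\right) + 11) = - (2 + 11) = \left(-1\right) 13 = -13$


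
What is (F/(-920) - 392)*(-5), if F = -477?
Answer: 360163/184 ≈ 1957.4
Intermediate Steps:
(F/(-920) - 392)*(-5) = (-477/(-920) - 392)*(-5) = (-477*(-1/920) - 392)*(-5) = (477/920 - 392)*(-5) = -360163/920*(-5) = 360163/184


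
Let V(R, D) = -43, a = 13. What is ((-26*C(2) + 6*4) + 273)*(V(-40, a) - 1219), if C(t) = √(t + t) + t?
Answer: -243566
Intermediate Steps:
C(t) = t + √2*√t (C(t) = √(2*t) + t = √2*√t + t = t + √2*√t)
((-26*C(2) + 6*4) + 273)*(V(-40, a) - 1219) = ((-26*(2 + √2*√2) + 6*4) + 273)*(-43 - 1219) = ((-26*(2 + 2) + 24) + 273)*(-1262) = ((-26*4 + 24) + 273)*(-1262) = ((-104 + 24) + 273)*(-1262) = (-80 + 273)*(-1262) = 193*(-1262) = -243566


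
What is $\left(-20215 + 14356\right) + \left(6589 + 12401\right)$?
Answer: $13131$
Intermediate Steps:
$\left(-20215 + 14356\right) + \left(6589 + 12401\right) = -5859 + 18990 = 13131$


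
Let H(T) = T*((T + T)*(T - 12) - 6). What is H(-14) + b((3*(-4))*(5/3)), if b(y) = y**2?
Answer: -9708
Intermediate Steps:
H(T) = T*(-6 + 2*T*(-12 + T)) (H(T) = T*((2*T)*(-12 + T) - 6) = T*(2*T*(-12 + T) - 6) = T*(-6 + 2*T*(-12 + T)))
H(-14) + b((3*(-4))*(5/3)) = 2*(-14)*(-3 + (-14)**2 - 12*(-14)) + ((3*(-4))*(5/3))**2 = 2*(-14)*(-3 + 196 + 168) + (-60/3)**2 = 2*(-14)*361 + (-12*5/3)**2 = -10108 + (-20)**2 = -10108 + 400 = -9708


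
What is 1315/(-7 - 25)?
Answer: -1315/32 ≈ -41.094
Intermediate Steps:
1315/(-7 - 25) = 1315/(-32) = -1/32*1315 = -1315/32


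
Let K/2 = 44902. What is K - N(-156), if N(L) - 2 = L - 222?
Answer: 90180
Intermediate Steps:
N(L) = -220 + L (N(L) = 2 + (L - 222) = 2 + (-222 + L) = -220 + L)
K = 89804 (K = 2*44902 = 89804)
K - N(-156) = 89804 - (-220 - 156) = 89804 - 1*(-376) = 89804 + 376 = 90180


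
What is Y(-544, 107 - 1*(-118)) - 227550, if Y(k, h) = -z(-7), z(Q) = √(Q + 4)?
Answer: -227550 - I*√3 ≈ -2.2755e+5 - 1.732*I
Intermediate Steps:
z(Q) = √(4 + Q)
Y(k, h) = -I*√3 (Y(k, h) = -√(4 - 7) = -√(-3) = -I*√3)
Y(-544, 107 - 1*(-118)) - 227550 = -I*√3 - 227550 = -227550 - I*√3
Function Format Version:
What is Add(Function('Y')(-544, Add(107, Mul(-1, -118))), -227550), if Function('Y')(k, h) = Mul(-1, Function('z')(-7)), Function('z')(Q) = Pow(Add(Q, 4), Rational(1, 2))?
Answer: Add(-227550, Mul(-1, I, Pow(3, Rational(1, 2)))) ≈ Add(-2.2755e+5, Mul(-1.7320, I))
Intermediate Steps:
Function('z')(Q) = Pow(Add(4, Q), Rational(1, 2))
Function('Y')(k, h) = Mul(-1, I, Pow(3, Rational(1, 2))) (Function('Y')(k, h) = Mul(-1, Pow(Add(4, -7), Rational(1, 2))) = Mul(-1, Pow(-3, Rational(1, 2))) = Mul(-1, Mul(I, Pow(3, Rational(1, 2)))) = Mul(-1, I, Pow(3, Rational(1, 2))))
Add(Function('Y')(-544, Add(107, Mul(-1, -118))), -227550) = Add(Mul(-1, I, Pow(3, Rational(1, 2))), -227550) = Add(-227550, Mul(-1, I, Pow(3, Rational(1, 2))))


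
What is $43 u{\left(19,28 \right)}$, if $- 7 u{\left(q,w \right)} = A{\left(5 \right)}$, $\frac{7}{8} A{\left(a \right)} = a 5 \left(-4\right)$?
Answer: $\frac{34400}{49} \approx 702.04$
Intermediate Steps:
$A{\left(a \right)} = - \frac{160 a}{7}$ ($A{\left(a \right)} = \frac{8 a 5 \left(-4\right)}{7} = \frac{8 \cdot 5 a \left(-4\right)}{7} = \frac{8 \left(- 20 a\right)}{7} = - \frac{160 a}{7}$)
$u{\left(q,w \right)} = \frac{800}{49}$ ($u{\left(q,w \right)} = - \frac{\left(- \frac{160}{7}\right) 5}{7} = \left(- \frac{1}{7}\right) \left(- \frac{800}{7}\right) = \frac{800}{49}$)
$43 u{\left(19,28 \right)} = 43 \cdot \frac{800}{49} = \frac{34400}{49}$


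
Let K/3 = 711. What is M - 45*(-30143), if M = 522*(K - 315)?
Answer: 2305431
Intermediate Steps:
K = 2133 (K = 3*711 = 2133)
M = 948996 (M = 522*(2133 - 315) = 522*1818 = 948996)
M - 45*(-30143) = 948996 - 45*(-30143) = 948996 - 1*(-1356435) = 948996 + 1356435 = 2305431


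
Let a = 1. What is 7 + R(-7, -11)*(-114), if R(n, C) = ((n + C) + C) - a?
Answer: 3427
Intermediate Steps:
R(n, C) = -1 + n + 2*C (R(n, C) = ((n + C) + C) - 1*1 = ((C + n) + C) - 1 = (n + 2*C) - 1 = -1 + n + 2*C)
7 + R(-7, -11)*(-114) = 7 + (-1 - 7 + 2*(-11))*(-114) = 7 + (-1 - 7 - 22)*(-114) = 7 - 30*(-114) = 7 + 3420 = 3427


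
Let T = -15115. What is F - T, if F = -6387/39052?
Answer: 590264593/39052 ≈ 15115.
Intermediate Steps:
F = -6387/39052 (F = -6387*1/39052 = -6387/39052 ≈ -0.16355)
F - T = -6387/39052 - 1*(-15115) = -6387/39052 + 15115 = 590264593/39052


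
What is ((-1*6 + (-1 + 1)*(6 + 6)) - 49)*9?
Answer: -495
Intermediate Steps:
((-1*6 + (-1 + 1)*(6 + 6)) - 49)*9 = ((-6 + 0*12) - 49)*9 = ((-6 + 0) - 49)*9 = (-6 - 49)*9 = -55*9 = -495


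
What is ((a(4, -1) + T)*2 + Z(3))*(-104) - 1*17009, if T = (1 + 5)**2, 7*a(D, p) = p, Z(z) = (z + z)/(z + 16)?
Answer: -3258517/133 ≈ -24500.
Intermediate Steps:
Z(z) = 2*z/(16 + z) (Z(z) = (2*z)/(16 + z) = 2*z/(16 + z))
a(D, p) = p/7
T = 36 (T = 6**2 = 36)
((a(4, -1) + T)*2 + Z(3))*(-104) - 1*17009 = (((1/7)*(-1) + 36)*2 + 2*3/(16 + 3))*(-104) - 1*17009 = ((-1/7 + 36)*2 + 2*3/19)*(-104) - 17009 = ((251/7)*2 + 2*3*(1/19))*(-104) - 17009 = (502/7 + 6/19)*(-104) - 17009 = (9580/133)*(-104) - 17009 = -996320/133 - 17009 = -3258517/133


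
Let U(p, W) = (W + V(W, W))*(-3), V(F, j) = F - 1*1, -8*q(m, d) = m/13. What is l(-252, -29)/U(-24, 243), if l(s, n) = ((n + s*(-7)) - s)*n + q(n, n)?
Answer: 5992763/151320 ≈ 39.603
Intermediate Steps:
q(m, d) = -m/104 (q(m, d) = -m/(8*13) = -m/104)
V(F, j) = -1 + F (V(F, j) = F - 1 = -1 + F)
U(p, W) = 3 - 6*W (U(p, W) = (W + (-1 + W))*(-3) = (-1 + 2*W)*(-3) = 3 - 6*W)
l(s, n) = -n/104 + n*(n - 8*s) (l(s, n) = ((n + s*(-7)) - s)*n - n/104 = ((n - 7*s) - s)*n - n/104 = (n - 8*s)*n - n/104 = n*(n - 8*s) - n/104 = -n/104 + n*(n - 8*s))
l(-252, -29)/U(-24, 243) = ((1/104)*(-29)*(-1 - 832*(-252) + 104*(-29)))/(3 - 6*243) = ((1/104)*(-29)*(-1 + 209664 - 3016))/(3 - 1458) = ((1/104)*(-29)*206647)/(-1455) = -5992763/104*(-1/1455) = 5992763/151320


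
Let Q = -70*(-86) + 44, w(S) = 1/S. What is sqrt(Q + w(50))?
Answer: 3*sqrt(67378)/10 ≈ 77.872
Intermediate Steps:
Q = 6064 (Q = 6020 + 44 = 6064)
sqrt(Q + w(50)) = sqrt(6064 + 1/50) = sqrt(303201/50) = 3*sqrt(67378)/10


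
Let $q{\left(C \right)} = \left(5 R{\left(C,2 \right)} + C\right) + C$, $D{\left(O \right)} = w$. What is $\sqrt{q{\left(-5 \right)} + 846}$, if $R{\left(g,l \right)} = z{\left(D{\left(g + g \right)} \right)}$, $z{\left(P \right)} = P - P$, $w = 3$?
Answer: $2 \sqrt{209} \approx 28.914$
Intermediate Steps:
$D{\left(O \right)} = 3$
$z{\left(P \right)} = 0$
$R{\left(g,l \right)} = 0$
$q{\left(C \right)} = 2 C$ ($q{\left(C \right)} = \left(5 \cdot 0 + C\right) + C = \left(0 + C\right) + C = C + C = 2 C$)
$\sqrt{q{\left(-5 \right)} + 846} = \sqrt{2 \left(-5\right) + 846} = \sqrt{-10 + 846} = \sqrt{836} = 2 \sqrt{209}$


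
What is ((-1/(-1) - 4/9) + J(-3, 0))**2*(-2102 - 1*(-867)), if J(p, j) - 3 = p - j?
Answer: -30875/81 ≈ -381.17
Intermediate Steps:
J(p, j) = 3 + p - j (J(p, j) = 3 + (p - j) = 3 + p - j)
((-1/(-1) - 4/9) + J(-3, 0))**2*(-2102 - 1*(-867)) = ((-1/(-1) - 4/9) + (3 - 3 - 1*0))**2*(-2102 - 1*(-867)) = ((-1*(-1) - 4*1/9) + (3 - 3 + 0))**2*(-2102 + 867) = ((1 - 4/9) + 0)**2*(-1235) = (5/9 + 0)**2*(-1235) = (5/9)**2*(-1235) = (25/81)*(-1235) = -30875/81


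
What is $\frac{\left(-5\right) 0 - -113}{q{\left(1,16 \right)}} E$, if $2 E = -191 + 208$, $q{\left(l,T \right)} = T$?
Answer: $\frac{1921}{32} \approx 60.031$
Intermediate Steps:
$E = \frac{17}{2}$ ($E = \frac{-191 + 208}{2} = \frac{1}{2} \cdot 17 = \frac{17}{2} \approx 8.5$)
$\frac{\left(-5\right) 0 - -113}{q{\left(1,16 \right)}} E = \frac{\left(-5\right) 0 - -113}{16} \cdot \frac{17}{2} = \left(0 + 113\right) \frac{1}{16} \cdot \frac{17}{2} = 113 \cdot \frac{1}{16} \cdot \frac{17}{2} = \frac{113}{16} \cdot \frac{17}{2} = \frac{1921}{32}$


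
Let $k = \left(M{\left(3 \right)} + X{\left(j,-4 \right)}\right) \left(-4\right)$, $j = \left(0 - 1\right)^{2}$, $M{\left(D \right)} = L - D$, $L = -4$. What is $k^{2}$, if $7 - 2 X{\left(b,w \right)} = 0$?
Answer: $196$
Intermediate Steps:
$M{\left(D \right)} = -4 - D$
$j = 1$ ($j = \left(-1\right)^{2} = 1$)
$X{\left(b,w \right)} = \frac{7}{2}$ ($X{\left(b,w \right)} = \frac{7}{2} - 0 = \frac{7}{2} + 0 = \frac{7}{2}$)
$k = 14$ ($k = \left(\left(-4 - 3\right) + \frac{7}{2}\right) \left(-4\right) = \left(-7 + \frac{7}{2}\right) \left(-4\right) = \left(- \frac{7}{2}\right) \left(-4\right) = 14$)
$k^{2} = 14^{2} = 196$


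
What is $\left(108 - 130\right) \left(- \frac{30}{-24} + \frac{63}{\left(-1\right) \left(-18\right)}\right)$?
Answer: $- \frac{209}{2} \approx -104.5$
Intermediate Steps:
$\left(108 - 130\right) \left(- \frac{30}{-24} + \frac{63}{\left(-1\right) \left(-18\right)}\right) = - 22 \left(\left(-30\right) \left(- \frac{1}{24}\right) + \frac{63}{18}\right) = - 22 \left(\frac{5}{4} + 63 \cdot \frac{1}{18}\right) = - 22 \left(\frac{5}{4} + \frac{7}{2}\right) = \left(-22\right) \frac{19}{4} = - \frac{209}{2}$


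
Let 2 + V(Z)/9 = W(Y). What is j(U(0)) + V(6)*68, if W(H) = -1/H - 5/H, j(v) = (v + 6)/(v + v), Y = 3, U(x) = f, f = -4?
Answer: -9793/4 ≈ -2448.3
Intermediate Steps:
U(x) = -4
j(v) = (6 + v)/(2*v) (j(v) = (6 + v)/((2*v)) = (6 + v)*(1/(2*v)) = (6 + v)/(2*v))
W(H) = -6/H
V(Z) = -36 (V(Z) = -18 + 9*(-6/3) = -18 + 9*(-6*⅓) = -18 + 9*(-2) = -18 - 18 = -36)
j(U(0)) + V(6)*68 = (½)*(6 - 4)/(-4) - 36*68 = (½)*(-¼)*2 - 2448 = -¼ - 2448 = -9793/4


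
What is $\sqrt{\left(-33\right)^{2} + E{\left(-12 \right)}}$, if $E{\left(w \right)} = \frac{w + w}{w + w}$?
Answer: $\sqrt{1090} \approx 33.015$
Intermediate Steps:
$E{\left(w \right)} = 1$ ($E{\left(w \right)} = \frac{2 w}{2 w} = 2 w \frac{1}{2 w} = 1$)
$\sqrt{\left(-33\right)^{2} + E{\left(-12 \right)}} = \sqrt{\left(-33\right)^{2} + 1} = \sqrt{1089 + 1} = \sqrt{1090}$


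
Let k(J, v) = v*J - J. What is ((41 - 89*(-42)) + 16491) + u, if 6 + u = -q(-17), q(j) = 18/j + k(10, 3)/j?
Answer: 344526/17 ≈ 20266.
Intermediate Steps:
k(J, v) = -J + J*v (k(J, v) = J*v - J = -J + J*v)
q(j) = 38/j (q(j) = 18/j + (10*(-1 + 3))/j = 18/j + (10*2)/j = 18/j + 20/j = 38/j)
u = -64/17 (u = -6 - 38/(-17) = -6 - 38*(-1)/17 = -6 - 1*(-38/17) = -6 + 38/17 = -64/17 ≈ -3.7647)
((41 - 89*(-42)) + 16491) + u = ((41 - 89*(-42)) + 16491) - 64/17 = ((41 + 3738) + 16491) - 64/17 = (3779 + 16491) - 64/17 = 20270 - 64/17 = 344526/17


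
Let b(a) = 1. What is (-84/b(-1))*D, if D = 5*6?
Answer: -2520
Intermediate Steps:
D = 30
(-84/b(-1))*D = -84/1*30 = -84*30 = -2520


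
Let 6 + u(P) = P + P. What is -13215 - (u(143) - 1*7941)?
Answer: -5554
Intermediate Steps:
u(P) = -6 + 2*P (u(P) = -6 + (P + P) = -6 + 2*P)
-13215 - (u(143) - 1*7941) = -13215 - ((-6 + 2*143) - 1*7941) = -13215 - ((-6 + 286) - 7941) = -13215 - (280 - 7941) = -13215 - 1*(-7661) = -13215 + 7661 = -5554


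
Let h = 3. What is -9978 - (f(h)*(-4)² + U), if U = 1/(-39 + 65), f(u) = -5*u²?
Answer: -240709/26 ≈ -9258.0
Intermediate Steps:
U = 1/26 ≈ 0.038462
-9978 - (f(h)*(-4)² + U) = -9978 - (-5*3²*(-4)² + 1/26) = -9978 - (-5*9*16 + 1/26) = -9978 - (-45*16 + 1/26) = -9978 - (-720 + 1/26) = -9978 - 1*(-18719/26) = -9978 + 18719/26 = -240709/26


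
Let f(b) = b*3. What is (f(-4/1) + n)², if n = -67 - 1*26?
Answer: 11025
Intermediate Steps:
f(b) = 3*b
n = -93 (n = -67 - 26 = -93)
(f(-4/1) + n)² = (3*(-4/1) - 93)² = (3*(-4*1) - 93)² = (3*(-4) - 93)² = (-12 - 93)² = (-105)² = 11025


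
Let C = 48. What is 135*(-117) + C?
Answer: -15747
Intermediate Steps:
135*(-117) + C = 135*(-117) + 48 = -15795 + 48 = -15747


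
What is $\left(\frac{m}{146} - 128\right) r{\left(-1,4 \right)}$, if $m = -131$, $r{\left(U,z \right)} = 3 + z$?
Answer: $- \frac{131733}{146} \approx -902.28$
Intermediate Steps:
$\left(\frac{m}{146} - 128\right) r{\left(-1,4 \right)} = \left(- \frac{131}{146} - 128\right) \left(3 + 4\right) = \left(\left(-131\right) \frac{1}{146} - 128\right) 7 = \left(- \frac{131}{146} - 128\right) 7 = \left(- \frac{18819}{146}\right) 7 = - \frac{131733}{146}$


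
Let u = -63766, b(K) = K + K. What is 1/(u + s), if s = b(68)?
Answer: -1/63630 ≈ -1.5716e-5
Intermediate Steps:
b(K) = 2*K
s = 136 (s = 2*68 = 136)
1/(u + s) = 1/(-63766 + 136) = 1/(-63630) = -1/63630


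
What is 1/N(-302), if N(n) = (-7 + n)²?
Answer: 1/95481 ≈ 1.0473e-5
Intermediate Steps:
1/N(-302) = 1/((-7 - 302)²) = 1/((-309)²) = 1/95481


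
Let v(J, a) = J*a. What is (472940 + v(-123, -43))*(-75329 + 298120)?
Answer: 106545117139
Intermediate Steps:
(472940 + v(-123, -43))*(-75329 + 298120) = (472940 - 123*(-43))*(-75329 + 298120) = (472940 + 5289)*222791 = 478229*222791 = 106545117139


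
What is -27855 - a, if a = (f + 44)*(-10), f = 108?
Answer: -26335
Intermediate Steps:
a = -1520 (a = (108 + 44)*(-10) = 152*(-10) = -1520)
-27855 - a = -27855 - 1*(-1520) = -27855 + 1520 = -26335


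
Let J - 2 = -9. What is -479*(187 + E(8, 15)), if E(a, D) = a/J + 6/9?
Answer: -1876243/21 ≈ -89345.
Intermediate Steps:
J = -7 (J = 2 - 9 = -7)
E(a, D) = 2/3 - a/7 (E(a, D) = a/(-7) + 6/9 = a*(-1/7) + 6*(1/9) = -a/7 + 2/3 = 2/3 - a/7)
-479*(187 + E(8, 15)) = -479*(187 + (2/3 - 1/7*8)) = -479*(187 + (2/3 - 8/7)) = -479*(187 - 10/21) = -479*3917/21 = -1876243/21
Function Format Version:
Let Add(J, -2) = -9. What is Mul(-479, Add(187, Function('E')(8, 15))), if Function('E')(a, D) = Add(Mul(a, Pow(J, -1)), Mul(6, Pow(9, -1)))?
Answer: Rational(-1876243, 21) ≈ -89345.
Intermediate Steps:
J = -7 (J = Add(2, -9) = -7)
Function('E')(a, D) = Add(Rational(2, 3), Mul(Rational(-1, 7), a)) (Function('E')(a, D) = Add(Mul(a, Pow(-7, -1)), Mul(6, Pow(9, -1))) = Add(Mul(a, Rational(-1, 7)), Mul(6, Rational(1, 9))) = Add(Mul(Rational(-1, 7), a), Rational(2, 3)) = Add(Rational(2, 3), Mul(Rational(-1, 7), a)))
Mul(-479, Add(187, Function('E')(8, 15))) = Mul(-479, Add(187, Add(Rational(2, 3), Mul(Rational(-1, 7), 8)))) = Mul(-479, Add(187, Add(Rational(2, 3), Rational(-8, 7)))) = Mul(-479, Add(187, Rational(-10, 21))) = Mul(-479, Rational(3917, 21)) = Rational(-1876243, 21)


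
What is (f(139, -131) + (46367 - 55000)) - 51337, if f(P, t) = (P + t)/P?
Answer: -8335822/139 ≈ -59970.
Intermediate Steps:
f(P, t) = (P + t)/P
(f(139, -131) + (46367 - 55000)) - 51337 = ((139 - 131)/139 + (46367 - 55000)) - 51337 = ((1/139)*8 - 8633) - 51337 = (8/139 - 8633) - 51337 = -1199979/139 - 51337 = -8335822/139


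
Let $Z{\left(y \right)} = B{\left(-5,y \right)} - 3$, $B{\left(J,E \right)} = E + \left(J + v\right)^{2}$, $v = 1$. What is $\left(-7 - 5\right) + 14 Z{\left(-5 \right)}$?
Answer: $100$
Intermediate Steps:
$B{\left(J,E \right)} = E + \left(1 + J\right)^{2}$ ($B{\left(J,E \right)} = E + \left(J + 1\right)^{2} = E + \left(1 + J\right)^{2}$)
$Z{\left(y \right)} = 13 + y$ ($Z{\left(y \right)} = \left(y + \left(1 - 5\right)^{2}\right) - 3 = \left(y + \left(-4\right)^{2}\right) - 3 = \left(y + 16\right) - 3 = \left(16 + y\right) - 3 = 13 + y$)
$\left(-7 - 5\right) + 14 Z{\left(-5 \right)} = \left(-7 - 5\right) + 14 \left(13 - 5\right) = -12 + 14 \cdot 8 = -12 + 112 = 100$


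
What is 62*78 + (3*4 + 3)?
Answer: 4851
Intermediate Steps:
62*78 + (3*4 + 3) = 4836 + (12 + 3) = 4836 + 15 = 4851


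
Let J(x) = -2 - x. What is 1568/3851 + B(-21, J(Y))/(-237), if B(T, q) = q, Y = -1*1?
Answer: 375467/912687 ≈ 0.41139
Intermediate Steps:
Y = -1
1568/3851 + B(-21, J(Y))/(-237) = 1568/3851 + (-2 - 1*(-1))/(-237) = 1568*(1/3851) + (-2 + 1)*(-1/237) = 1568/3851 - 1*(-1/237) = 1568/3851 + 1/237 = 375467/912687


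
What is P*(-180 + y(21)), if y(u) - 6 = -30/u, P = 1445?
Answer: -1774460/7 ≈ -2.5349e+5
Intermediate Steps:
y(u) = 6 - 30/u
P*(-180 + y(21)) = 1445*(-180 + (6 - 30/21)) = 1445*(-180 + (6 - 30*1/21)) = 1445*(-180 + (6 - 10/7)) = 1445*(-180 + 32/7) = 1445*(-1228/7) = -1774460/7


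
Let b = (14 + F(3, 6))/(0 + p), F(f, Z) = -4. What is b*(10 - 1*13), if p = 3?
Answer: -10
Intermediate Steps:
b = 10/3 (b = (14 - 4)/(0 + 3) = 10/3 ≈ 3.3333)
b*(10 - 1*13) = 10*(10 - 1*13)/3 = 10*(10 - 13)/3 = (10/3)*(-3) = -10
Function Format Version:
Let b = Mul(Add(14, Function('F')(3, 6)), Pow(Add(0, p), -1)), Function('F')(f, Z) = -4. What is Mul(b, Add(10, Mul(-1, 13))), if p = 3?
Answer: -10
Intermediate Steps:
b = Rational(10, 3) (b = Mul(Add(14, -4), Pow(Add(0, 3), -1)) = Mul(10, Pow(3, -1)) = Mul(10, Rational(1, 3)) = Rational(10, 3) ≈ 3.3333)
Mul(b, Add(10, Mul(-1, 13))) = Mul(Rational(10, 3), Add(10, Mul(-1, 13))) = Mul(Rational(10, 3), Add(10, -13)) = Mul(Rational(10, 3), -3) = -10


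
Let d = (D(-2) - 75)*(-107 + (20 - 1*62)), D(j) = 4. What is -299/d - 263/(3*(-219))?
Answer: 2585834/6950403 ≈ 0.37204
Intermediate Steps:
d = 10579 (d = (4 - 75)*(-107 + (20 - 1*62)) = -71*(-107 + (20 - 62)) = -71*(-107 - 42) = -71*(-149) = 10579)
-299/d - 263/(3*(-219)) = -299/10579 - 263/(3*(-219)) = -299*1/10579 - 263/(-657) = -299/10579 - 263*(-1/657) = -299/10579 + 263/657 = 2585834/6950403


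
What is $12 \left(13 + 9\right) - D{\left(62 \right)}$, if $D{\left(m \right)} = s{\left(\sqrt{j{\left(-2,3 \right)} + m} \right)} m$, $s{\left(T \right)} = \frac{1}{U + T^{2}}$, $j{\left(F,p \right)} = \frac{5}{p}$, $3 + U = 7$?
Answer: $\frac{53406}{203} \approx 263.08$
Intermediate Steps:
$U = 4$ ($U = -3 + 7 = 4$)
$s{\left(T \right)} = \frac{1}{4 + T^{2}}$
$D{\left(m \right)} = \frac{m}{\frac{17}{3} + m}$ ($D{\left(m \right)} = \frac{m}{4 + \left(\sqrt{\frac{5}{3} + m}\right)^{2}} = \frac{m}{4 + \left(\frac{5}{3} + m\right)} = \frac{m}{\frac{17}{3} + m}$)
$12 \left(13 + 9\right) - D{\left(62 \right)} = 12 \left(13 + 9\right) - 3 \cdot 62 \frac{1}{17 + 3 \cdot 62} = 12 \cdot 22 - 3 \cdot 62 \frac{1}{17 + 186} = 264 - 3 \cdot 62 \cdot \frac{1}{203} = 264 - \frac{186}{203} = \frac{53406}{203}$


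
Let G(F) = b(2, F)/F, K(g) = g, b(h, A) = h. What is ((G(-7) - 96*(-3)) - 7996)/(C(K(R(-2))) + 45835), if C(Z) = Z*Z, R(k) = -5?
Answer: -26979/160510 ≈ -0.16808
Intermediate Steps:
G(F) = 2/F
C(Z) = Z²
((G(-7) - 96*(-3)) - 7996)/(C(K(R(-2))) + 45835) = ((2/(-7) - 96*(-3)) - 7996)/((-5)² + 45835) = ((2*(-⅐) + 288) - 7996)/(25 + 45835) = ((-2/7 + 288) - 7996)/45860 = (2014/7 - 7996)*(1/45860) = -53958/7*1/45860 = -26979/160510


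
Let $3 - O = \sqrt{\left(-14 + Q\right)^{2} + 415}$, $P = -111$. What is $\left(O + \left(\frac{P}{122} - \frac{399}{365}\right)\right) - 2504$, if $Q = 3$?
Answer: $- \frac{111458723}{44530} - 2 \sqrt{134} \approx -2526.2$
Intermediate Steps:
$O = 3 - 2 \sqrt{134}$ ($O = 3 - \sqrt{\left(-14 + 3\right)^{2} + 415} = 3 - \sqrt{\left(-11\right)^{2} + 415} = 3 - \sqrt{121 + 415} = 3 - \sqrt{536} = 3 - 2 \sqrt{134} \approx -20.152$)
$\left(O + \left(\frac{P}{122} - \frac{399}{365}\right)\right) - 2504 = \left(\left(3 - 2 \sqrt{134}\right) - \left(\frac{111}{122} + \frac{399}{365}\right)\right) - 2504 = \left(\left(3 - 2 \sqrt{134}\right) - \frac{89193}{44530}\right) - 2504 = \left(\frac{44397}{44530} - 2 \sqrt{134}\right) - 2504 = - \frac{111458723}{44530} - 2 \sqrt{134}$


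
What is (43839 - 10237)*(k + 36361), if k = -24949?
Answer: 383466024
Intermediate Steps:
(43839 - 10237)*(k + 36361) = (43839 - 10237)*(-24949 + 36361) = 33602*11412 = 383466024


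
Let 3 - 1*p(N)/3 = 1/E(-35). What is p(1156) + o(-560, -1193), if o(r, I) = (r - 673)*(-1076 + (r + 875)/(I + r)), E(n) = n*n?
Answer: 2849501032341/2147425 ≈ 1.3269e+6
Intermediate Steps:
E(n) = n**2
p(N) = 11022/1225 (p(N) = 9 - 3/((-35)**2) = 9 - 3/1225 = 11022/1225)
o(r, I) = (-1076 + (875 + r)/(I + r))*(-673 + r) (o(r, I) = (-673 + r)*(-1076 + (875 + r)/(I + r)) = (-1076 + (875 + r)/(I + r))*(-673 + r))
p(1156) + o(-560, -1193) = 11022/1225 + (-588875 - 1075*(-560)**2 + 724148*(-1193) + 724350*(-560) - 1076*(-1193)*(-560))/(-1193 - 560) = 11022/1225 + (-588875 - 1075*313600 - 863908564 - 405636000 - 718854080)/(-1753) = 11022/1225 - (-588875 - 337120000 - 863908564 - 405636000 - 718854080)/1753 = 11022/1225 - 1/1753*(-2326107519) = 11022/1225 + 2326107519/1753 = 2849501032341/2147425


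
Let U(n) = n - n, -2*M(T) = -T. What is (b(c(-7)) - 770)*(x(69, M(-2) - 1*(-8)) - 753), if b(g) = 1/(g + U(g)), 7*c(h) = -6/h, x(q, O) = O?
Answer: 1704983/3 ≈ 5.6833e+5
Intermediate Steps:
M(T) = T/2 (M(T) = -(-1)*T/2 = T/2)
U(n) = 0
c(h) = -6/(7*h) (c(h) = (-6/h)/7 = -6/(7*h))
b(g) = 1/g (b(g) = 1/(g + 0) = 1/g)
(b(c(-7)) - 770)*(x(69, M(-2) - 1*(-8)) - 753) = (1/(-6/7/(-7)) - 770)*(((½)*(-2) - 1*(-8)) - 753) = (1/(-6/7*(-⅐)) - 770)*((-1 + 8) - 753) = (1/(6/49) - 770)*(7 - 753) = (49/6 - 770)*(-746) = -4571/6*(-746) = 1704983/3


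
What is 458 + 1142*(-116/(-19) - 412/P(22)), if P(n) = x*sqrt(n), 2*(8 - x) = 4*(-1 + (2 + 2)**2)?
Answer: 141174/19 + 117626*sqrt(22)/121 ≈ 11990.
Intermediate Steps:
x = -22 (x = 8 - 2*(-1 + (2 + 2)**2) = 8 - 2*(-1 + 4**2) = 8 - 2*(-1 + 16) = 8 - 2*15 = 8 - 1/2*60 = 8 - 30 = -22)
P(n) = -22*sqrt(n)
458 + 1142*(-116/(-19) - 412/P(22)) = 458 + 1142*(-116/(-19) - 412*(-sqrt(22)/484)) = 458 + 1142*(-116*(-1/19) - (-103)*sqrt(22)/121) = 458 + 1142*(116/19 + 103*sqrt(22)/121) = 458 + (132472/19 + 117626*sqrt(22)/121) = 141174/19 + 117626*sqrt(22)/121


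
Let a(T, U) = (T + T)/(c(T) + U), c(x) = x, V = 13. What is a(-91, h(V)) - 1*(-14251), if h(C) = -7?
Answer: 99770/7 ≈ 14253.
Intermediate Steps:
a(T, U) = 2*T/(T + U) (a(T, U) = (T + T)/(T + U) = (2*T)/(T + U) = 2*T/(T + U))
a(-91, h(V)) - 1*(-14251) = 2*(-91)/(-91 - 7) - 1*(-14251) = 2*(-91)/(-98) + 14251 = 2*(-91)*(-1/98) + 14251 = 13/7 + 14251 = 99770/7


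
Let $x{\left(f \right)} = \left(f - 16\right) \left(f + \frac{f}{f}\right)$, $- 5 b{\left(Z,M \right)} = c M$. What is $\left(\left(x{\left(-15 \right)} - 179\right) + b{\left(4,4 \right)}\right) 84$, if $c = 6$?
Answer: $\frac{105084}{5} \approx 21017.0$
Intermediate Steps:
$b{\left(Z,M \right)} = - \frac{6 M}{5}$
$x{\left(f \right)} = \left(1 + f\right) \left(-16 + f\right)$ ($x{\left(f \right)} = \left(-16 + f\right) \left(f + 1\right) = \left(-16 + f\right) \left(1 + f\right) = \left(1 + f\right) \left(-16 + f\right)$)
$\left(\left(x{\left(-15 \right)} - 179\right) + b{\left(4,4 \right)}\right) 84 = \left(\left(\left(-16 + \left(-15\right)^{2} - -225\right) - 179\right) - \frac{24}{5}\right) 84 = \left(\left(\left(-16 + 225 + 225\right) - 179\right) - \frac{24}{5}\right) 84 = \left(\left(434 - 179\right) - \frac{24}{5}\right) 84 = \left(255 - \frac{24}{5}\right) 84 = \frac{1251}{5} \cdot 84 = \frac{105084}{5}$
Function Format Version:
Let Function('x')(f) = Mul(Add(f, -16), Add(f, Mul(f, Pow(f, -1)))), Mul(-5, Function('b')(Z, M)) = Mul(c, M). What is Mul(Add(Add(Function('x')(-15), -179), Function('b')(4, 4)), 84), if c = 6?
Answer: Rational(105084, 5) ≈ 21017.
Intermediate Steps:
Function('b')(Z, M) = Mul(Rational(-6, 5), M) (Function('b')(Z, M) = Mul(Rational(-1, 5), Mul(6, M)) = Mul(Rational(-6, 5), M))
Function('x')(f) = Mul(Add(1, f), Add(-16, f)) (Function('x')(f) = Mul(Add(-16, f), Add(f, 1)) = Mul(Add(-16, f), Add(1, f)) = Mul(Add(1, f), Add(-16, f)))
Mul(Add(Add(Function('x')(-15), -179), Function('b')(4, 4)), 84) = Mul(Add(Add(Add(-16, Pow(-15, 2), Mul(-15, -15)), -179), Mul(Rational(-6, 5), 4)), 84) = Mul(Add(Add(Add(-16, 225, 225), -179), Rational(-24, 5)), 84) = Mul(Add(Add(434, -179), Rational(-24, 5)), 84) = Mul(Add(255, Rational(-24, 5)), 84) = Mul(Rational(1251, 5), 84) = Rational(105084, 5)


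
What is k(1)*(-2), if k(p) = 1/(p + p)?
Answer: -1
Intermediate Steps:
k(p) = 1/(2*p)
k(1)*(-2) = ((½)/1)*(-2) = ((½)*1)*(-2) = (½)*(-2) = -1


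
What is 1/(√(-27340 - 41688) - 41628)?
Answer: -10407/433239853 - I*√17257/866479706 ≈ -2.4021e-5 - 1.5161e-7*I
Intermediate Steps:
1/(√(-27340 - 41688) - 41628) = 1/(√(-69028) - 41628) = 1/(2*I*√17257 - 41628) = 1/(-41628 + 2*I*√17257)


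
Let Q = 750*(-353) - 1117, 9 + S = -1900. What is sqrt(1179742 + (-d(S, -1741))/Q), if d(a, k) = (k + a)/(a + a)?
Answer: sqrt(303897948247074440650853)/507540103 ≈ 1086.2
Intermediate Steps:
S = -1909 (S = -9 - 1900 = -1909)
d(a, k) = (a + k)/(2*a) (d(a, k) = (a + k)/((2*a)) = (a + k)*(1/(2*a)) = (a + k)/(2*a))
Q = -265867 (Q = -264750 - 1117 = -265867)
sqrt(1179742 + (-d(S, -1741))/Q) = sqrt(1179742 - (-1909 - 1741)/(2*(-1909))/(-265867)) = sqrt(1179742 - (-1)*(-3650)/(2*1909)*(-1/265867)) = sqrt(1179742 - 1*1825/1909*(-1/265867)) = sqrt(1179742 - 1825/1909*(-1/265867)) = sqrt(1179742 + 1825/507540103) = sqrt(598766376195251/507540103) = sqrt(303897948247074440650853)/507540103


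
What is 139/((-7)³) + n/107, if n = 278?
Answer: 80481/36701 ≈ 2.1929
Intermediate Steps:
139/((-7)³) + n/107 = 139/((-7)³) + 278/107 = 139/(-343) + 278*(1/107) = 139*(-1/343) + 278/107 = -139/343 + 278/107 = 80481/36701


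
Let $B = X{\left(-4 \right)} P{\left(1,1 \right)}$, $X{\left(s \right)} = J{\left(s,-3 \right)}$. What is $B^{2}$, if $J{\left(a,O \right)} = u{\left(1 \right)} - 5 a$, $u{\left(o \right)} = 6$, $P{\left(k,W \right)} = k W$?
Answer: $676$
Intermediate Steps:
$P{\left(k,W \right)} = W k$
$J{\left(a,O \right)} = 6 - 5 a$
$X{\left(s \right)} = 6 - 5 s$
$B = 26$ ($B = \left(6 - -20\right) 1 \cdot 1 = \left(6 + 20\right) 1 = 26 \cdot 1 = 26$)
$B^{2} = 26^{2} = 676$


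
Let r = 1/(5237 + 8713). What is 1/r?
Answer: 13950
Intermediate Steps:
r = 1/13950 ≈ 7.1685e-5
1/r = 1/(1/13950) = 13950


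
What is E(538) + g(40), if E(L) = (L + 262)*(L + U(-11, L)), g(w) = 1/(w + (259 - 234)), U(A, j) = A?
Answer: 27404001/65 ≈ 4.2160e+5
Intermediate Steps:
g(w) = 1/(25 + w) (g(w) = 1/(w + 25) = 1/(25 + w))
E(L) = (-11 + L)*(262 + L) (E(L) = (L + 262)*(L - 11) = (262 + L)*(-11 + L) = (-11 + L)*(262 + L))
E(538) + g(40) = (-2882 + 538² + 251*538) + 1/(25 + 40) = (-2882 + 289444 + 135038) + 1/65 = 421600 + 1/65 = 27404001/65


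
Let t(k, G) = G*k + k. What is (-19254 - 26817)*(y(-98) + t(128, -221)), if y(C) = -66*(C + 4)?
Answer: 1011534876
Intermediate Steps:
y(C) = -264 - 66*C (y(C) = -66*(4 + C) = -264 - 66*C)
t(k, G) = k + G*k
(-19254 - 26817)*(y(-98) + t(128, -221)) = (-19254 - 26817)*((-264 - 66*(-98)) + 128*(1 - 221)) = -46071*((-264 + 6468) + 128*(-220)) = -46071*(6204 - 28160) = -46071*(-21956) = 1011534876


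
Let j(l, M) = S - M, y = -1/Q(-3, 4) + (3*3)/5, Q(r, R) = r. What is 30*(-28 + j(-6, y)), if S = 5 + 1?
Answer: -724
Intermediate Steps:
S = 6
y = 32/15 (y = -1/(-3) + (3*3)/5 = -1*(-1/3) + 9*(1/5) = 1/3 + 9/5 = 32/15 ≈ 2.1333)
j(l, M) = 6 - M
30*(-28 + j(-6, y)) = 30*(-28 + (6 - 1*32/15)) = 30*(-28 + (6 - 32/15)) = 30*(-28 + 58/15) = 30*(-362/15) = -724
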